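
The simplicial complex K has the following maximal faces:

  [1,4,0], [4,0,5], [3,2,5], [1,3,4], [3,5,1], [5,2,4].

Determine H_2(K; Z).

H_2 ≅ 0.

We work with the vertex ordering 0 < 1 < 2 < 3 < 4 < 5. The simplices of K, each written with vertices in increasing order, are:

  0-simplices (6): [0], [1], [2], [3], [4], [5]
  1-simplices (12): [0,1], [0,4], [0,5], [1,3], [1,4], [1,5], [2,3], [2,4], [2,5], [3,4], [3,5], [4,5]
  2-simplices (6): [0,1,4], [0,4,5], [1,3,4], [1,3,5], [2,3,5], [2,4,5]

so the chain groups are C_0 ≅ Z^6, C_1 ≅ Z^12, C_2 ≅ Z^6.

Boundary ∂_1: C_1 → C_0 is given by ∂[p,q] = [q] − [p]. For instance
  ∂[2,3] = [3] − [2].
This gives a 6×12 integer matrix of rank 5; reducing to Smith normal form yields diagonal entries (1,1,1,1,1).

The boundary map ∂_2: C_2 → C_1 maps a triangle to the signed sum of its edges. For instance
  ∂[1,3,4] = [3,4] − [1,4] + [1,3],
  ∂[2,4,5] = [4,5] − [2,5] + [2,4].
The 12×6 boundary matrix has rank 6 and Smith normal form diag(1,1,1,1,1,1).

From H_k ≅ ker(∂_k) / im(∂_{k+1}) we obtain:

  H_2: rank ker ∂_2 − rank ∂_3 = (6 − 6) − 0 = 0, and there is no ∂_3, so H_2 ≅ 0.

(K is a triangulation of the cylinder S^1 x I.)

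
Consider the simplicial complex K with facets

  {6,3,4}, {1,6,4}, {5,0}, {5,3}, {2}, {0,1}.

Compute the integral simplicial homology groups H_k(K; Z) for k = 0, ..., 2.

We work with the vertex ordering 0 < 1 < 2 < 3 < 4 < 5 < 6. The simplices of K, each written with vertices in increasing order, are:

  0-simplices (7): [0], [1], [2], [3], [4], [5], [6]
  1-simplices (8): [0,1], [0,5], [1,4], [1,6], [3,4], [3,5], [3,6], [4,6]
  2-simplices (2): [1,4,6], [3,4,6]

Hence C_0 ≅ Z^7, C_1 ≅ Z^8, C_2 ≅ Z^2.

The boundary map ∂_1: C_1 → C_0 sends each edge [p,q] (with p < q) to q − p. For instance
  ∂[0,1] = [1] − [0].
As a 7×8 matrix over Z this has rank 5, with invariant factors (1,1,1,1,1).

The boundary map ∂_2: C_2 → C_1 sends each 2-simplex [p,q,r] to [q,r] − [p,r] + [p,q]. For instance
  ∂[3,4,6] = [4,6] − [3,6] + [3,4],
  ∂[1,4,6] = [4,6] − [1,6] + [1,4].
As a 8×2 matrix over Z this has rank 2, with invariant factors (1,1).

Computing H_k = (kernel of ∂_k) / (image of ∂_{k+1}):

  H_0: rank C_0 − rank ∂_1 = 7 − 5 = 2, and the invariant factors of ∂_1 are all 1, so H_0 ≅ Z^2.
  H_1: rank ker ∂_1 − rank ∂_2 = (8 − 5) − 2 = 1, and the invariant factors of ∂_2 are all 1, so H_1 ≅ Z.
  H_2: rank ker ∂_2 − rank ∂_3 = (2 − 2) − 0 = 0, and there is no ∂_3, so H_2 ≅ 0.

H_0 ≅ Z^2,  H_1 ≅ Z,  H_2 = 0.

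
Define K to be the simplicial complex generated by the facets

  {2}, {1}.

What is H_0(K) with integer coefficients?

Fix the vertex order 1 < 2 and write every simplex with vertices in increasing order. Then dim K = 0 and the simplices of K are:

  0-simplices (2): [1], [2]

so the chain groups are C_0 ≅ Z^2.

From H_k ≅ ker(∂_k) / im(∂_{k+1}) we obtain:

  H_0: rank C_0 − rank ∂_1 = 2 − 0 = 2, and there is no ∂_1, so H_0 ≅ Z^2.

H_0 ≅ Z^2.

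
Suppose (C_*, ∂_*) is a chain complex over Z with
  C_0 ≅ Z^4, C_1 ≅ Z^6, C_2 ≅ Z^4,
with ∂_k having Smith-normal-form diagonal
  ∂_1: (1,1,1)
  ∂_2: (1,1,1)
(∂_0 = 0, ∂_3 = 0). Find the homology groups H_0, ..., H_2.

H_0 = Z,  H_1 = 0,  H_2 = Z.

H_0: b_0 = 4 − 0 − 3 = 1; torsion from ∂_1 factors > 1: none. So H_0 = Z.
H_1: b_1 = 6 − 3 − 3 = 0; torsion from ∂_2 factors > 1: none. So H_1 = 0.
H_2: b_2 = 4 − 3 − 0 = 1; torsion from ∂_3 factors > 1: none. So H_2 = Z.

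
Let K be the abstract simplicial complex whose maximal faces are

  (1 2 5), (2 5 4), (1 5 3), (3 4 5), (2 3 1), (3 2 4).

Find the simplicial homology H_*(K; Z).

H_0 ≅ Z,  H_1 = 0,  H_2 ≅ Z.

K has 5 vertices, 9 edges, 6 triangles.
rank ∂_0 = 0, rank ∂_1 = 4 ⇒ b_0 = 5 − 0 − 4 = 1; all invariant factors of ∂_1 are 1 so no torsion. So H_0 = Z.
rank ∂_1 = 4, rank ∂_2 = 5 ⇒ b_1 = 9 − 4 − 5 = 0; all invariant factors of ∂_2 are 1 so no torsion. So H_1 = 0.
rank ∂_2 = 5, rank ∂_3 = 0 ⇒ b_2 = 6 − 5 − 0 = 1. So H_2 = Z.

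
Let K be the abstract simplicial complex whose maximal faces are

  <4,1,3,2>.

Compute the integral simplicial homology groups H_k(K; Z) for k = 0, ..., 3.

Order the vertices as 1 < 2 < 3 < 4. Listing each simplex with vertices in this order, K has dimension 3 with simplices:

  0-simplices (4): [1], [2], [3], [4]
  1-simplices (6): [1,2], [1,3], [1,4], [2,3], [2,4], [3,4]
  2-simplices (4): [1,2,3], [1,2,4], [1,3,4], [2,3,4]
  3-simplices (1): [1,2,3,4]

giving chain groups C_0 ≅ Z^4, C_1 ≅ Z^6, C_2 ≅ Z^4, C_3 ≅ Z^1.

∂_1: C_1 → C_0 sends each edge [p,q] (with p < q) to q − p. For instance
  ∂[1,3] = [3] − [1].
This gives a 4×6 integer matrix of rank 3; reducing to Smith normal form yields diagonal entries (1,1,1).

The boundary map ∂_2: C_2 → C_1 acts by ∂[p,q,r] = [q,r] − [p,r] + [p,q]. For instance
  ∂[1,3,4] = [3,4] − [1,4] + [1,3],
  ∂[1,2,4] = [2,4] − [1,4] + [1,2].
The resulting 6×4 matrix has rank 3, and its Smith normal form has invariant factors (1,1,1).

∂_3: C_3 → C_2 sends each 3-simplex σ to the alternating sum Σ_i (−1)^i (σ with its i-th vertex removed). For instance
  ∂[1,2,3,4] = [2,3,4] − [1,3,4] + [1,2,4] − [1,2,3].
The resulting 4×1 matrix has rank 1, and its Smith normal form has invariant factors (1).

Now H_k = ker ∂_k / im ∂_{k+1}, so:

  H_0: rank C_0 − rank ∂_1 = 4 − 3 = 1, and the invariant factors of ∂_1 are all 1, so H_0 = Z.
  H_1: rank ker ∂_1 − rank ∂_2 = (6 − 3) − 3 = 0, and the invariant factors of ∂_2 are all 1, so H_1 = 0.
  H_2: rank ker ∂_2 − rank ∂_3 = (4 − 3) − 1 = 0, and the invariant factors of ∂_3 are all 1, so H_2 = 0.
  H_3: rank ker ∂_3 − rank ∂_4 = (1 − 1) − 0 = 0, and there is no ∂_4, so H_3 = 0.

As a check, the Euler characteristic is 4 − 6 + 4 − 1 = 1, which agrees with 1 − 0 + 0 − 0 = 1.

H_0 = Z,  H_1 = 0,  H_2 = 0,  H_3 = 0.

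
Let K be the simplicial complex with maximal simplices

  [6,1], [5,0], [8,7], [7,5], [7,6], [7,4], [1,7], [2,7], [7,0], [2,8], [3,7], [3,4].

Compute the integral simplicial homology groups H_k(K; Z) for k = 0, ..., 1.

Fix the vertex order 0 < 1 < 2 < 3 < 4 < 5 < 6 < 7 < 8 and write every simplex with vertices in increasing order. Then dim K = 1 and the simplices of K are:

  0-simplices (9): [0], [1], [2], [3], [4], [5], [6], [7], [8]
  1-simplices (12): [0,5], [0,7], [1,6], [1,7], [2,7], [2,8], [3,4], [3,7], [4,7], [5,7], [6,7], [7,8]

so the chain groups are C_0 ≅ Z^9, C_1 ≅ Z^12.

Boundary ∂_1: C_1 → C_0 maps an edge to its endpoints' difference, ∂[p,q] = q − p.
The resulting 9×12 matrix has rank 8, and its Smith normal form has invariant factors (1,1,1,1,1,1,1,1).

Now H_k = ker ∂_k / im ∂_{k+1}, so:

  H_0: rank C_0 − rank ∂_1 = 9 − 8 = 1, and the invariant factors of ∂_1 are all 1, so H_0 = Z.
  H_1: rank ker ∂_1 − rank ∂_2 = (12 − 8) − 0 = 4, and there is no ∂_2, so H_1 = Z^4.

As a check, the Euler characteristic is 9 − 12 = -3, which agrees with 1 − 4 = -3.
(K is a triangulation of a wedge of 4 circles.)

H_0 = Z,  H_1 = Z^4.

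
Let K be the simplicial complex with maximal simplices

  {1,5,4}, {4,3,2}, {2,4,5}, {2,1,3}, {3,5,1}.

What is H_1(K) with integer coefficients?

H_1 = Z.

We work with the vertex ordering 1 < 2 < 3 < 4 < 5. The simplices of K, each written with vertices in increasing order, are:

  0-simplices (5): [1], [2], [3], [4], [5]
  1-simplices (10): [1,2], [1,3], [1,4], [1,5], [2,3], [2,4], [2,5], [3,4], [3,5], [4,5]
  2-simplices (5): [1,2,3], [1,3,5], [1,4,5], [2,3,4], [2,4,5]

giving chain groups C_0 ≅ Z^5, C_1 ≅ Z^10, C_2 ≅ Z^5.

∂_1: C_1 → C_0 is given by ∂[p,q] = [q] − [p]. For instance
  ∂[1,2] = [2] − [1].
As a 5×10 matrix over Z this has rank 4, with invariant factors (1,1,1,1).

Boundary ∂_2: C_2 → C_1 acts by ∂[p,q,r] = [q,r] − [p,r] + [p,q]. For instance
  ∂[2,4,5] = [4,5] − [2,5] + [2,4],
  ∂[1,3,5] = [3,5] − [1,5] + [1,3].
The 10×5 boundary matrix has rank 5 and Smith normal form diag(1,1,1,1,1).

Computing H_k = (kernel of ∂_k) / (image of ∂_{k+1}):

  H_1: rank ker ∂_1 − rank ∂_2 = (10 − 4) − 5 = 1, and the invariant factors of ∂_2 are all 1, so H_1 ≅ Z.

(K is a triangulation of the Möbius band.)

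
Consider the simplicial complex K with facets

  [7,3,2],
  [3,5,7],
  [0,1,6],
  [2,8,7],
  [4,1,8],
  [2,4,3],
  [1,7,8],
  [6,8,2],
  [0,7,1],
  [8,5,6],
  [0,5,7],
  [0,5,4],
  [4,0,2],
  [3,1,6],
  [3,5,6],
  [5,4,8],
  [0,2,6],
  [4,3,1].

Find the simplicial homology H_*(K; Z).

K has 9 vertices, 27 edges, 18 triangles.
rank ∂_0 = 0, rank ∂_1 = 8 ⇒ b_0 = 9 − 0 − 8 = 1; all invariant factors of ∂_1 are 1 so no torsion. So H_0 ≅ Z.
rank ∂_1 = 8, rank ∂_2 = 17 ⇒ b_1 = 27 − 8 − 17 = 2; all invariant factors of ∂_2 are 1 so no torsion. So H_1 ≅ Z^2.
rank ∂_2 = 17, rank ∂_3 = 0 ⇒ b_2 = 18 − 17 − 0 = 1. So H_2 ≅ Z.

H_0 = Z,  H_1 = Z^2,  H_2 = Z.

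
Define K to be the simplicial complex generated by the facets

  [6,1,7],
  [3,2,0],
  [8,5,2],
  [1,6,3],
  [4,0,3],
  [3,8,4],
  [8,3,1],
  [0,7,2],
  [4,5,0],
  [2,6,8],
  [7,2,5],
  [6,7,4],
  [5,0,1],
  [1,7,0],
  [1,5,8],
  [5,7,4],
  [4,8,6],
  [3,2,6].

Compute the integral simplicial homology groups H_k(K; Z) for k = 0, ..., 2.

H_0 = Z,  H_1 = Z ⊕ Z/2Z,  H_2 = 0.

Order the vertices as 0 < 1 < 2 < 3 < 4 < 5 < 6 < 7 < 8. Listing each simplex with vertices in this order, K has dimension 2 with simplices:

  0-simplices (9): [0], [1], [2], [3], [4], [5], [6], [7], [8]
  1-simplices (27): (27 of them)
  2-simplices (18): [0,1,5], [0,1,7], [0,2,3], [0,2,7], [0,3,4], [0,4,5], [1,3,6], [1,3,8], [1,5,8], [1,6,7], [2,3,6], [2,5,7], [2,5,8], [2,6,8], [3,4,8], [4,5,7], [4,6,7], [4,6,8]

so the chain groups are C_0 ≅ Z^9, C_1 ≅ Z^27, C_2 ≅ Z^18.

The boundary map ∂_1: C_1 → C_0 maps an edge to its endpoints' difference, ∂[p,q] = q − p. For instance
  ∂[1,5] = [5] − [1].
As a 9×27 matrix over Z this has rank 8, with invariant factors (1,1,1,1,1,1,1,1).

The boundary map ∂_2: C_2 → C_1 maps a triangle to the signed sum of its edges. For instance
  ∂[1,3,8] = [3,8] − [1,8] + [1,3],
  ∂[2,5,7] = [5,7] − [2,7] + [2,5].
The 27×18 boundary matrix has rank 18 and Smith normal form diag(1,1,1,1,1,1,1,1,1,1,1,1,1,1,1,1,1,2).

From H_k ≅ ker(∂_k) / im(∂_{k+1}) we obtain:

  H_0: rank C_0 − rank ∂_1 = 9 − 8 = 1, and the invariant factors of ∂_1 are all 1, so H_0 ≅ Z.
  H_1: rank ker ∂_1 − rank ∂_2 = (27 − 8) − 18 = 1, and ∂_2 has invariant factor 2 > 1, so H_1 ≅ Z ⊕ Z/2Z.
  H_2: rank ker ∂_2 − rank ∂_3 = (18 − 18) − 0 = 0, and there is no ∂_3, so H_2 ≅ 0.

As a check, the Euler characteristic is 9 − 27 + 18 = 0, which agrees with 1 − 1 + 0 = 0.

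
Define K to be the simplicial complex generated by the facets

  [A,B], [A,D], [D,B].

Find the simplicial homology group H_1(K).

Fix the vertex order A < B < D and write every simplex with vertices in increasing order. Then dim K = 1 and the simplices of K are:

  0-simplices (3): A, B, D
  1-simplices (3): AB, AD, BD

so the chain groups are C_0 ≅ Z^3, C_1 ≅ Z^3.

The boundary map ∂_1: C_1 → C_0 maps an edge to its endpoints' difference, ∂[p,q] = q − p.
As a 3×3 matrix over Z this has rank 2, with invariant factors (1,1).

Computing H_k = (kernel of ∂_k) / (image of ∂_{k+1}):

  H_1: rank ker ∂_1 − rank ∂_2 = (3 − 2) − 0 = 1, and there is no ∂_2, so H_1 = Z.

H_1 ≅ Z.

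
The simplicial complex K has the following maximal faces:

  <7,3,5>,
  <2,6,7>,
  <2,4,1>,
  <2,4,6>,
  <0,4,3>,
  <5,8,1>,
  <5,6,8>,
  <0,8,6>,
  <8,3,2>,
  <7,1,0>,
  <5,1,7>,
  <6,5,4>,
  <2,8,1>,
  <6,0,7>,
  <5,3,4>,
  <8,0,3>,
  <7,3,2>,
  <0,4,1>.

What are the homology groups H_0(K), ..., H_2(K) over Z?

Take the total order 0 < 1 < 2 < 3 < 4 < 5 < 6 < 7 < 8 on the vertex set. Then K (dimension 2) consists of the simplices:

  0-simplices (9): [0], [1], [2], [3], [4], [5], [6], [7], [8]
  1-simplices (27): (27 of them)
  2-simplices (18): [0,1,4], [0,1,7], [0,3,4], [0,3,8], [0,6,7], [0,6,8], [1,2,4], [1,2,8], [1,5,7], [1,5,8], [2,3,7], [2,3,8], [2,4,6], [2,6,7], [3,4,5], [3,5,7], [4,5,6], [5,6,8]

so the chain groups are C_0 ≅ Z^9, C_1 ≅ Z^27, C_2 ≅ Z^18.

Boundary ∂_1: C_1 → C_0 sends each edge [p,q] (with p < q) to q − p. For instance
  ∂[5,8] = [8] − [5].
This gives a 9×27 integer matrix of rank 8; reducing to Smith normal form yields diagonal entries (1,1,1,1,1,1,1,1).

Boundary ∂_2: C_2 → C_1 maps a triangle to the signed sum of its edges. For instance
  ∂[0,3,4] = [3,4] − [0,4] + [0,3],
  ∂[1,2,8] = [2,8] − [1,8] + [1,2].
This gives a 27×18 integer matrix of rank 17; reducing to Smith normal form yields diagonal entries (1,1,1,1,1,1,1,1,1,1,1,1,1,1,1,1,1).

Computing H_k = (kernel of ∂_k) / (image of ∂_{k+1}):

  H_0: rank C_0 − rank ∂_1 = 9 − 8 = 1, and the invariant factors of ∂_1 are all 1, so H_0 = Z.
  H_1: rank ker ∂_1 − rank ∂_2 = (27 − 8) − 17 = 2, and the invariant factors of ∂_2 are all 1, so H_1 = Z^2.
  H_2: rank ker ∂_2 − rank ∂_3 = (18 − 17) − 0 = 1, and there is no ∂_3, so H_2 = Z.

As a check, the Euler characteristic is 9 − 27 + 18 = 0, which agrees with 1 − 2 + 1 = 0.

H_0 = Z,  H_1 = Z^2,  H_2 = Z.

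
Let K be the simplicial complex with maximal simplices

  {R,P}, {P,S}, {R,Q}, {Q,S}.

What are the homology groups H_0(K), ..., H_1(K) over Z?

H_0 ≅ Z,  H_1 ≅ Z.

Fix the vertex order P < Q < R < S and write every simplex with vertices in increasing order. Then dim K = 1 and the simplices of K are:

  0-simplices (4): P, Q, R, S
  1-simplices (4): PR, PS, QR, QS

so the chain groups are C_0 ≅ Z^4, C_1 ≅ Z^4.

∂_1: C_1 → C_0 maps an edge to its endpoints' difference, ∂[p,q] = q − p. For instance
  ∂PR = R − P.
This gives a 4×4 integer matrix of rank 3; reducing to Smith normal form yields diagonal entries (1,1,1).

Reading off H_k = ker ∂_k / im ∂_{k+1}:

  H_0: rank C_0 − rank ∂_1 = 4 − 3 = 1, and the invariant factors of ∂_1 are all 1, so H_0 = Z.
  H_1: rank ker ∂_1 − rank ∂_2 = (4 − 3) − 0 = 1, and there is no ∂_2, so H_1 = Z.

As a check, the Euler characteristic is 4 − 4 = 0, which agrees with 1 − 1 = 0.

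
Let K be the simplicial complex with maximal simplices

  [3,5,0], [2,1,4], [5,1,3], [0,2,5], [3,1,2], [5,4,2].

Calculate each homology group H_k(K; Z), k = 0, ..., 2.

H_0 ≅ Z,  H_1 ≅ Z,  H_2 = 0.

We work with the vertex ordering 0 < 1 < 2 < 3 < 4 < 5. The simplices of K, each written with vertices in increasing order, are:

  0-simplices (6): [0], [1], [2], [3], [4], [5]
  1-simplices (12): [0,2], [0,3], [0,5], [1,2], [1,3], [1,4], [1,5], [2,3], [2,4], [2,5], [3,5], [4,5]
  2-simplices (6): [0,2,5], [0,3,5], [1,2,3], [1,2,4], [1,3,5], [2,4,5]

Hence C_0 ≅ Z^6, C_1 ≅ Z^12, C_2 ≅ Z^6.

Boundary ∂_1: C_1 → C_0 sends each edge [p,q] (with p < q) to q − p. For instance
  ∂[3,5] = [5] − [3].
This gives a 6×12 integer matrix of rank 5; reducing to Smith normal form yields diagonal entries (1,1,1,1,1).

The boundary map ∂_2: C_2 → C_1 acts by ∂[p,q,r] = [q,r] − [p,r] + [p,q]. For instance
  ∂[1,2,4] = [2,4] − [1,4] + [1,2],
  ∂[0,3,5] = [3,5] − [0,5] + [0,3].
The resulting 12×6 matrix has rank 6, and its Smith normal form has invariant factors (1,1,1,1,1,1).

Computing H_k = (kernel of ∂_k) / (image of ∂_{k+1}):

  H_0: rank C_0 − rank ∂_1 = 6 − 5 = 1, and the invariant factors of ∂_1 are all 1, so H_0 ≅ Z.
  H_1: rank ker ∂_1 − rank ∂_2 = (12 − 5) − 6 = 1, and the invariant factors of ∂_2 are all 1, so H_1 ≅ Z.
  H_2: rank ker ∂_2 − rank ∂_3 = (6 − 6) − 0 = 0, and there is no ∂_3, so H_2 ≅ 0.

(K is a triangulation of the cylinder S^1 x I.)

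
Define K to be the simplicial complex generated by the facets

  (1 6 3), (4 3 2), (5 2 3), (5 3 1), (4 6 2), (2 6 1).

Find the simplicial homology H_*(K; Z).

H_0 = Z,  H_1 = Z,  H_2 = 0.

Take the total order 1 < 2 < 3 < 4 < 5 < 6 on the vertex set. Then K (dimension 2) consists of the simplices:

  0-simplices (6): [1], [2], [3], [4], [5], [6]
  1-simplices (12): [1,2], [1,3], [1,5], [1,6], [2,3], [2,4], [2,5], [2,6], [3,4], [3,5], [3,6], [4,6]
  2-simplices (6): [1,2,6], [1,3,5], [1,3,6], [2,3,4], [2,3,5], [2,4,6]

so the chain groups are C_0 ≅ Z^6, C_1 ≅ Z^12, C_2 ≅ Z^6.

∂_1: C_1 → C_0 is given by ∂[p,q] = [q] − [p]. For instance
  ∂[1,2] = [2] − [1].
As a 6×12 matrix over Z this has rank 5, with invariant factors (1,1,1,1,1).

Boundary ∂_2: C_2 → C_1 sends each 2-simplex [p,q,r] to [q,r] − [p,r] + [p,q]. For instance
  ∂[2,3,4] = [3,4] − [2,4] + [2,3],
  ∂[2,4,6] = [4,6] − [2,6] + [2,4].
This gives a 12×6 integer matrix of rank 6; reducing to Smith normal form yields diagonal entries (1,1,1,1,1,1).

Reading off H_k = ker ∂_k / im ∂_{k+1}:

  H_0: rank C_0 − rank ∂_1 = 6 − 5 = 1, and the invariant factors of ∂_1 are all 1, so H_0 ≅ Z.
  H_1: rank ker ∂_1 − rank ∂_2 = (12 − 5) − 6 = 1, and the invariant factors of ∂_2 are all 1, so H_1 ≅ Z.
  H_2: rank ker ∂_2 − rank ∂_3 = (6 − 6) − 0 = 0, and there is no ∂_3, so H_2 ≅ 0.

(K is a triangulation of the cylinder S^1 x I.)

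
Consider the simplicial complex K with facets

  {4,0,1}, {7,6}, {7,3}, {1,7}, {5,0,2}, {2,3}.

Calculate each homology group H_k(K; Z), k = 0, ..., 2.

H_0 ≅ Z,  H_1 ≅ Z,  H_2 = 0.

Order the vertices as 0 < 1 < 2 < 3 < 4 < 5 < 6 < 7. Listing each simplex with vertices in this order, K has dimension 2 with simplices:

  0-simplices (8): [0], [1], [2], [3], [4], [5], [6], [7]
  1-simplices (10): [0,1], [0,2], [0,4], [0,5], [1,4], [1,7], [2,3], [2,5], [3,7], [6,7]
  2-simplices (2): [0,1,4], [0,2,5]

so the chain groups are C_0 ≅ Z^8, C_1 ≅ Z^10, C_2 ≅ Z^2.

∂_1: C_1 → C_0 is given by ∂[p,q] = [q] − [p]. For instance
  ∂[0,1] = [1] − [0].
As a 8×10 matrix over Z this has rank 7, with invariant factors (1,1,1,1,1,1,1).

∂_2: C_2 → C_1 maps a triangle to the signed sum of its edges. For instance
  ∂[0,1,4] = [1,4] − [0,4] + [0,1],
  ∂[0,2,5] = [2,5] − [0,5] + [0,2].
This gives a 10×2 integer matrix of rank 2; reducing to Smith normal form yields diagonal entries (1,1).

Computing H_k = (kernel of ∂_k) / (image of ∂_{k+1}):

  H_0: rank C_0 − rank ∂_1 = 8 − 7 = 1, and the invariant factors of ∂_1 are all 1, so H_0 = Z.
  H_1: rank ker ∂_1 − rank ∂_2 = (10 − 7) − 2 = 1, and the invariant factors of ∂_2 are all 1, so H_1 = Z.
  H_2: rank ker ∂_2 − rank ∂_3 = (2 − 2) − 0 = 0, and there is no ∂_3, so H_2 = 0.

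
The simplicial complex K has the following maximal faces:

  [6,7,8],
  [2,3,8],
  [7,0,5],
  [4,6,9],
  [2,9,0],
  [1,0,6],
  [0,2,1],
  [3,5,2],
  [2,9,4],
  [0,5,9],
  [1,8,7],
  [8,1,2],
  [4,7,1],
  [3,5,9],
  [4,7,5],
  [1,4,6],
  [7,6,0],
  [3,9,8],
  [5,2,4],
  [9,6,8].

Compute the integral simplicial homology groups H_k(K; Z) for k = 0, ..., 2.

Fix the vertex order 0 < 1 < 2 < 3 < 4 < 5 < 6 < 7 < 8 < 9 and write every simplex with vertices in increasing order. Then dim K = 2 and the simplices of K are:

  0-simplices (10): [0], [1], [2], [3], [4], [5], [6], [7], [8], [9]
  1-simplices (30): (30 of them)
  2-simplices (20): (20 of them)

so the chain groups are C_0 ≅ Z^10, C_1 ≅ Z^30, C_2 ≅ Z^20.

The boundary map ∂_1: C_1 → C_0 sends each edge [p,q] (with p < q) to q − p. For instance
  ∂[2,8] = [8] − [2].
This gives a 10×30 integer matrix of rank 9; reducing to Smith normal form yields diagonal entries (1,1,1,1,1,1,1,1,1).

∂_2: C_2 → C_1 maps a triangle to the signed sum of its edges. For instance
  ∂[2,3,5] = [3,5] − [2,5] + [2,3],
  ∂[6,7,8] = [7,8] − [6,8] + [6,7].
The resulting 30×20 matrix has rank 20, and its Smith normal form has invariant factors (1,1,1,1,1,1,1,1,1,1,1,1,1,1,1,1,1,1,1,2).

Computing H_k = (kernel of ∂_k) / (image of ∂_{k+1}):

  H_0: rank C_0 − rank ∂_1 = 10 − 9 = 1, and the invariant factors of ∂_1 are all 1, so H_0 = Z.
  H_1: rank ker ∂_1 − rank ∂_2 = (30 − 9) − 20 = 1, and ∂_2 has invariant factor 2 > 1, so H_1 = Z ⊕ Z/2Z.
  H_2: rank ker ∂_2 − rank ∂_3 = (20 − 20) − 0 = 0, and there is no ∂_3, so H_2 = 0.

H_0 = Z,  H_1 = Z ⊕ Z/2Z,  H_2 = 0.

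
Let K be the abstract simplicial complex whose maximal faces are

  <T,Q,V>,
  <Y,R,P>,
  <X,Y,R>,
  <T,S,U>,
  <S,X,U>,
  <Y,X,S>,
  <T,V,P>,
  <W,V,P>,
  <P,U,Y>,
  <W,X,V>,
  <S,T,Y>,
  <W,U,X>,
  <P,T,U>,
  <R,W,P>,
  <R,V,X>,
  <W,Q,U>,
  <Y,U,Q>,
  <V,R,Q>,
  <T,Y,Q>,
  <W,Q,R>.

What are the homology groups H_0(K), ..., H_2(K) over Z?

H_0 ≅ Z,  H_1 ≅ Z ⊕ Z/2,  H_2 = 0.

K has 10 vertices, 30 edges, 20 triangles.
rank ∂_0 = 0, rank ∂_1 = 9 ⇒ b_0 = 10 − 0 − 9 = 1; all invariant factors of ∂_1 are 1 so no torsion. So H_0 ≅ Z.
rank ∂_1 = 9, rank ∂_2 = 20 ⇒ b_1 = 30 − 9 − 20 = 1; ∂_2 has invariant factor(s) [2] giving torsion. So H_1 ≅ Z ⊕ Z/2.
rank ∂_2 = 20, rank ∂_3 = 0 ⇒ b_2 = 20 − 20 − 0 = 0. So H_2 ≅ 0.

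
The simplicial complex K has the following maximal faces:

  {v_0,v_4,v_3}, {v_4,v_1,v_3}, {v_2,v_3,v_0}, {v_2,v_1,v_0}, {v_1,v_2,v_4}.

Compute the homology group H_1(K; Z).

H_1 = Z.

Order the vertices as v_0 < v_1 < v_2 < v_3 < v_4. Listing each simplex with vertices in this order, K has dimension 2 with simplices:

  0-simplices (5): [v_0], [v_1], [v_2], [v_3], [v_4]
  1-simplices (10): [v_0,v_1], [v_0,v_2], [v_0,v_3], [v_0,v_4], [v_1,v_2], [v_1,v_3], [v_1,v_4], [v_2,v_3], [v_2,v_4], [v_3,v_4]
  2-simplices (5): [v_0,v_1,v_2], [v_0,v_2,v_3], [v_0,v_3,v_4], [v_1,v_2,v_4], [v_1,v_3,v_4]

giving chain groups C_0 ≅ Z^5, C_1 ≅ Z^10, C_2 ≅ Z^5.

Boundary ∂_1: C_1 → C_0 is given by ∂[p,q] = [q] − [p].
The 5×10 boundary matrix has rank 4 and Smith normal form diag(1,1,1,1).

∂_2: C_2 → C_1 maps a triangle to the signed sum of its edges. For instance
  ∂[v_1,v_3,v_4] = [v_3,v_4] − [v_1,v_4] + [v_1,v_3],
  ∂[v_0,v_2,v_3] = [v_2,v_3] − [v_0,v_3] + [v_0,v_2].
The resulting 10×5 matrix has rank 5, and its Smith normal form has invariant factors (1,1,1,1,1).

From H_k ≅ ker(∂_k) / im(∂_{k+1}) we obtain:

  H_1: rank ker ∂_1 − rank ∂_2 = (10 − 4) − 5 = 1, and the invariant factors of ∂_2 are all 1, so H_1 = Z.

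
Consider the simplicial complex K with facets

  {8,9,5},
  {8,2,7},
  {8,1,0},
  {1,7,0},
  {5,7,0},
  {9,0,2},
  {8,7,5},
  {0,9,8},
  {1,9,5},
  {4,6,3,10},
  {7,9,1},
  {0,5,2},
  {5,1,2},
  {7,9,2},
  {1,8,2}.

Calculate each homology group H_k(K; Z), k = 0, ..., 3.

K has 11 vertices, 27 edges, 18 triangles, 1 3-simplex.
rank ∂_0 = 0, rank ∂_1 = 9 ⇒ b_0 = 11 − 0 − 9 = 2; all invariant factors of ∂_1 are 1 so no torsion. So H_0 ≅ Z^2.
rank ∂_1 = 9, rank ∂_2 = 16 ⇒ b_1 = 27 − 9 − 16 = 2; all invariant factors of ∂_2 are 1 so no torsion. So H_1 ≅ Z^2.
rank ∂_2 = 16, rank ∂_3 = 1 ⇒ b_2 = 18 − 16 − 1 = 1; all invariant factors of ∂_3 are 1 so no torsion. So H_2 ≅ Z.
rank ∂_3 = 1, rank ∂_4 = 0 ⇒ b_3 = 1 − 1 − 0 = 0. So H_3 ≅ 0.

H_0 = Z^2,  H_1 = Z^2,  H_2 = Z,  H_3 = 0.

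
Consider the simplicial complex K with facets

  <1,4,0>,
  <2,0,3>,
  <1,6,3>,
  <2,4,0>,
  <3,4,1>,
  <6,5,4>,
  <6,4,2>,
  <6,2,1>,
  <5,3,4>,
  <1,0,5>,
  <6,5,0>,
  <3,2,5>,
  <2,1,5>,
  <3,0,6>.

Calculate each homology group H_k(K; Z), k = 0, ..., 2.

We work with the vertex ordering 0 < 1 < 2 < 3 < 4 < 5 < 6. The simplices of K, each written with vertices in increasing order, are:

  0-simplices (7): [0], [1], [2], [3], [4], [5], [6]
  1-simplices (21): [0,1], [0,2], [0,3], [0,4], [0,5], [0,6], [1,2], [1,3], [1,4], [1,5], [1,6], [2,3], [2,4], [2,5], [2,6], [3,4], [3,5], [3,6], [4,5], [4,6], [5,6]
  2-simplices (14): [0,1,4], [0,1,5], [0,2,3], [0,2,4], [0,3,6], [0,5,6], [1,2,5], [1,2,6], [1,3,4], [1,3,6], [2,3,5], [2,4,6], [3,4,5], [4,5,6]

giving chain groups C_0 ≅ Z^7, C_1 ≅ Z^21, C_2 ≅ Z^14.

The boundary map ∂_1: C_1 → C_0 sends each edge [p,q] (with p < q) to q − p. For instance
  ∂[0,3] = [3] − [0].
The resulting 7×21 matrix has rank 6, and its Smith normal form has invariant factors (1,1,1,1,1,1).

Boundary ∂_2: C_2 → C_1 acts by ∂[p,q,r] = [q,r] − [p,r] + [p,q]. For instance
  ∂[0,5,6] = [5,6] − [0,6] + [0,5],
  ∂[0,3,6] = [3,6] − [0,6] + [0,3].
This gives a 21×14 integer matrix of rank 13; reducing to Smith normal form yields diagonal entries (1,1,1,1,1,1,1,1,1,1,1,1,1).

Computing H_k = (kernel of ∂_k) / (image of ∂_{k+1}):

  H_0: rank C_0 − rank ∂_1 = 7 − 6 = 1, and the invariant factors of ∂_1 are all 1, so H_0 ≅ Z.
  H_1: rank ker ∂_1 − rank ∂_2 = (21 − 6) − 13 = 2, and the invariant factors of ∂_2 are all 1, so H_1 ≅ Z^2.
  H_2: rank ker ∂_2 − rank ∂_3 = (14 − 13) − 0 = 1, and there is no ∂_3, so H_2 ≅ Z.

As a check, the Euler characteristic is 7 − 21 + 14 = 0, which agrees with 1 − 2 + 1 = 0.

H_0 = Z,  H_1 = Z^2,  H_2 = Z.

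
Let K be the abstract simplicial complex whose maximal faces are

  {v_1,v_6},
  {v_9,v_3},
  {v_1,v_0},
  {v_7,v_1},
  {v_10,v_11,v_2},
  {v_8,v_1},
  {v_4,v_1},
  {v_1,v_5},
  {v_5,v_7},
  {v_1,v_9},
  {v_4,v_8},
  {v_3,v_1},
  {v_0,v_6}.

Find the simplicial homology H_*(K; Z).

Fix the vertex order v_0 < v_1 < v_2 < v_3 < v_4 < v_5 < v_6 < v_7 < v_8 < v_9 < v_10 < v_11 and write every simplex with vertices in increasing order. Then dim K = 2 and the simplices of K are:

  0-simplices (12): [v_0], [v_1], [v_2], [v_3], [v_4], [v_5], [v_6], [v_7], [v_8], [v_9], [v_10], [v_11]
  1-simplices (15): (15 of them)
  2-simplices (1): [v_2,v_10,v_11]

giving chain groups C_0 ≅ Z^12, C_1 ≅ Z^15, C_2 ≅ Z^1.

Boundary ∂_1: C_1 → C_0 maps an edge to its endpoints' difference, ∂[p,q] = q − p.
This gives a 12×15 integer matrix of rank 10; reducing to Smith normal form yields diagonal entries (1,1,1,1,1,1,1,1,1,1).

The boundary map ∂_2: C_2 → C_1 sends each 2-simplex [p,q,r] to [q,r] − [p,r] + [p,q]. For instance
  ∂[v_2,v_10,v_11] = [v_10,v_11] − [v_2,v_11] + [v_2,v_10].
The 15×1 boundary matrix has rank 1 and Smith normal form diag(1).

Computing H_k = (kernel of ∂_k) / (image of ∂_{k+1}):

  H_0: rank C_0 − rank ∂_1 = 12 − 10 = 2, and the invariant factors of ∂_1 are all 1, so H_0 ≅ Z^2.
  H_1: rank ker ∂_1 − rank ∂_2 = (15 − 10) − 1 = 4, and the invariant factors of ∂_2 are all 1, so H_1 ≅ Z^4.
  H_2: rank ker ∂_2 − rank ∂_3 = (1 − 1) − 0 = 0, and there is no ∂_3, so H_2 ≅ 0.

As a check, the Euler characteristic is 12 − 15 + 1 = -2, which agrees with 2 − 4 + 0 = -2.

H_0 ≅ Z^2,  H_1 ≅ Z^4,  H_2 = 0.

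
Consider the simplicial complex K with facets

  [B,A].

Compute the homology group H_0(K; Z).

H_0 ≅ Z.

Order the vertices as A < B. Listing each simplex with vertices in this order, K has dimension 1 with simplices:

  0-simplices (2): A, B
  1-simplices (1): AB

so the chain groups are C_0 ≅ Z^2, C_1 ≅ Z^1.

Boundary ∂_1: C_1 → C_0 is given by ∂[p,q] = [q] − [p]. For instance
  ∂AB = B − A.
The resulting 2×1 matrix has rank 1, and its Smith normal form has invariant factors (1).

Computing H_k = (kernel of ∂_k) / (image of ∂_{k+1}):

  H_0: rank C_0 − rank ∂_1 = 2 − 1 = 1, and the invariant factors of ∂_1 are all 1, so H_0 ≅ Z.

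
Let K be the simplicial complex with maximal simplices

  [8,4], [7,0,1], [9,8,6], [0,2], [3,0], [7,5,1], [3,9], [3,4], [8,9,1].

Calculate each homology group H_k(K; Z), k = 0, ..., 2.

Order the vertices as 0 < 1 < 2 < 3 < 4 < 5 < 6 < 7 < 8 < 9. Listing each simplex with vertices in this order, K has dimension 2 with simplices:

  0-simplices (10): [0], [1], [2], [3], [4], [5], [6], [7], [8], [9]
  1-simplices (15): [0,1], [0,2], [0,3], [0,7], [1,5], [1,7], [1,8], [1,9], [3,4], [3,9], [4,8], [5,7], [6,8], [6,9], [8,9]
  2-simplices (4): [0,1,7], [1,5,7], [1,8,9], [6,8,9]

Hence C_0 ≅ Z^10, C_1 ≅ Z^15, C_2 ≅ Z^4.

Boundary ∂_1: C_1 → C_0 maps an edge to its endpoints' difference, ∂[p,q] = q − p. For instance
  ∂[8,9] = [9] − [8].
As a 10×15 matrix over Z this has rank 9, with invariant factors (1,1,1,1,1,1,1,1,1).

Boundary ∂_2: C_2 → C_1 acts by ∂[p,q,r] = [q,r] − [p,r] + [p,q]. For instance
  ∂[0,1,7] = [1,7] − [0,7] + [0,1],
  ∂[1,5,7] = [5,7] − [1,7] + [1,5].
The resulting 15×4 matrix has rank 4, and its Smith normal form has invariant factors (1,1,1,1).

Computing H_k = (kernel of ∂_k) / (image of ∂_{k+1}):

  H_0: rank C_0 − rank ∂_1 = 10 − 9 = 1, and the invariant factors of ∂_1 are all 1, so H_0 = Z.
  H_1: rank ker ∂_1 − rank ∂_2 = (15 − 9) − 4 = 2, and the invariant factors of ∂_2 are all 1, so H_1 = Z^2.
  H_2: rank ker ∂_2 − rank ∂_3 = (4 − 4) − 0 = 0, and there is no ∂_3, so H_2 = 0.

H_0 = Z,  H_1 = Z^2,  H_2 = 0.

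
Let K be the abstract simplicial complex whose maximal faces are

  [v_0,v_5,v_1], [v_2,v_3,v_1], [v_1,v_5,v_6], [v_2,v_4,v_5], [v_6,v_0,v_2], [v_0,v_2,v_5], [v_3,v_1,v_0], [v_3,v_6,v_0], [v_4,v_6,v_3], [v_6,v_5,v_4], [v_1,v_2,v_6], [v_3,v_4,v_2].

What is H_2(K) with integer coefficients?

H_2 = 0.

K has 7 vertices, 18 edges, 12 triangles.
rank ∂_2 = 12, rank ∂_3 = 0 ⇒ b_2 = 12 − 12 − 0 = 0. So H_2 ≅ 0.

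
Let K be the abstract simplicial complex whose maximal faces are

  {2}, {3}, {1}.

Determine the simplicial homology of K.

K has 3 vertices.
rank ∂_0 = 0, rank ∂_1 = 0 ⇒ b_0 = 3 − 0 − 0 = 3. So H_0 ≅ Z^3.

H_0 ≅ Z^3.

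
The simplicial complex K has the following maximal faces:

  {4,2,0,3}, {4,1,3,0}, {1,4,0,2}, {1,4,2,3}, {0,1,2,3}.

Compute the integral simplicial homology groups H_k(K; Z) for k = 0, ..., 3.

K has 5 vertices, 10 edges, 10 triangles, 5 3-simplices.
rank ∂_0 = 0, rank ∂_1 = 4 ⇒ b_0 = 5 − 0 − 4 = 1; all invariant factors of ∂_1 are 1 so no torsion. So H_0 ≅ Z.
rank ∂_1 = 4, rank ∂_2 = 6 ⇒ b_1 = 10 − 4 − 6 = 0; all invariant factors of ∂_2 are 1 so no torsion. So H_1 ≅ 0.
rank ∂_2 = 6, rank ∂_3 = 4 ⇒ b_2 = 10 − 6 − 4 = 0; all invariant factors of ∂_3 are 1 so no torsion. So H_2 ≅ 0.
rank ∂_3 = 4, rank ∂_4 = 0 ⇒ b_3 = 5 − 4 − 0 = 1. So H_3 ≅ Z.

H_0 = Z,  H_1 = 0,  H_2 = 0,  H_3 = Z.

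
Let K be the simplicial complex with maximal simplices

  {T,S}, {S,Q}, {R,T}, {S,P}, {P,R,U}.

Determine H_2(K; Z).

Order the vertices as P < Q < R < S < T < U. Listing each simplex with vertices in this order, K has dimension 2 with simplices:

  0-simplices (6): P, Q, R, S, T, U
  1-simplices (7): PR, PS, PU, QS, RT, RU, ST
  2-simplices (1): PRU

Hence C_0 ≅ Z^6, C_1 ≅ Z^7, C_2 ≅ Z^1.

∂_1: C_1 → C_0 maps an edge to its endpoints' difference, ∂[p,q] = q − p.
As a 6×7 matrix over Z this has rank 5, with invariant factors (1,1,1,1,1).

The boundary map ∂_2: C_2 → C_1 maps a triangle to the signed sum of its edges. For instance
  ∂PRU = RU − PU + PR.
This gives a 7×1 integer matrix of rank 1; reducing to Smith normal form yields diagonal entries (1).

From H_k ≅ ker(∂_k) / im(∂_{k+1}) we obtain:

  H_2: rank ker ∂_2 − rank ∂_3 = (1 − 1) − 0 = 0, and there is no ∂_3, so H_2 = 0.

H_2 ≅ 0.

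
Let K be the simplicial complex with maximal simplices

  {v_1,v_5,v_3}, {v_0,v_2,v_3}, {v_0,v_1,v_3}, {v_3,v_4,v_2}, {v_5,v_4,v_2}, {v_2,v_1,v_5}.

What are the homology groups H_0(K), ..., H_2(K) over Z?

H_0 = Z,  H_1 = Z,  H_2 = 0.

Fix the vertex order v_0 < v_1 < v_2 < v_3 < v_4 < v_5 and write every simplex with vertices in increasing order. Then dim K = 2 and the simplices of K are:

  0-simplices (6): [v_0], [v_1], [v_2], [v_3], [v_4], [v_5]
  1-simplices (12): [v_0,v_1], [v_0,v_2], [v_0,v_3], [v_1,v_2], [v_1,v_3], [v_1,v_5], [v_2,v_3], [v_2,v_4], [v_2,v_5], [v_3,v_4], [v_3,v_5], [v_4,v_5]
  2-simplices (6): [v_0,v_1,v_3], [v_0,v_2,v_3], [v_1,v_2,v_5], [v_1,v_3,v_5], [v_2,v_3,v_4], [v_2,v_4,v_5]

so the chain groups are C_0 ≅ Z^6, C_1 ≅ Z^12, C_2 ≅ Z^6.

∂_1: C_1 → C_0 is given by ∂[p,q] = [q] − [p]. For instance
  ∂[v_1,v_5] = [v_5] − [v_1].
This gives a 6×12 integer matrix of rank 5; reducing to Smith normal form yields diagonal entries (1,1,1,1,1).

Boundary ∂_2: C_2 → C_1 sends each 2-simplex [p,q,r] to [q,r] − [p,r] + [p,q]. For instance
  ∂[v_0,v_1,v_3] = [v_1,v_3] − [v_0,v_3] + [v_0,v_1],
  ∂[v_2,v_4,v_5] = [v_4,v_5] − [v_2,v_5] + [v_2,v_4].
The 12×6 boundary matrix has rank 6 and Smith normal form diag(1,1,1,1,1,1).

From H_k ≅ ker(∂_k) / im(∂_{k+1}) we obtain:

  H_0: rank C_0 − rank ∂_1 = 6 − 5 = 1, and the invariant factors of ∂_1 are all 1, so H_0 ≅ Z.
  H_1: rank ker ∂_1 − rank ∂_2 = (12 − 5) − 6 = 1, and the invariant factors of ∂_2 are all 1, so H_1 ≅ Z.
  H_2: rank ker ∂_2 − rank ∂_3 = (6 − 6) − 0 = 0, and there is no ∂_3, so H_2 ≅ 0.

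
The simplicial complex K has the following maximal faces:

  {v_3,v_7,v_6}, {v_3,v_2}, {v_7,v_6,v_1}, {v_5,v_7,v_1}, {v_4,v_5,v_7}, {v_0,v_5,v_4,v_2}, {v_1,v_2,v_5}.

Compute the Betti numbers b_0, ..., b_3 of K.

Order the vertices as v_0 < v_1 < v_2 < v_3 < v_4 < v_5 < v_6 < v_7. Listing each simplex with vertices in this order, K has dimension 3 with simplices:

  0-simplices (8): [v_0], [v_1], [v_2], [v_3], [v_4], [v_5], [v_6], [v_7]
  1-simplices (16): (16 of them)
  2-simplices (9): [v_0,v_2,v_4], [v_0,v_2,v_5], [v_0,v_4,v_5], [v_1,v_2,v_5], [v_1,v_5,v_7], [v_1,v_6,v_7], [v_2,v_4,v_5], [v_3,v_6,v_7], [v_4,v_5,v_7]
  3-simplices (1): [v_0,v_2,v_4,v_5]

so the chain groups are C_0 ≅ Z^8, C_1 ≅ Z^16, C_2 ≅ Z^9, C_3 ≅ Z^1.

The boundary map ∂_1: C_1 → C_0 is given by ∂[p,q] = [q] − [p]. For instance
  ∂[v_0,v_4] = [v_4] − [v_0].
As a 8×16 matrix over Z this has rank 7, with invariant factors (1,1,1,1,1,1,1).

The boundary map ∂_2: C_2 → C_1 maps a triangle to the signed sum of its edges. For instance
  ∂[v_0,v_2,v_5] = [v_2,v_5] − [v_0,v_5] + [v_0,v_2],
  ∂[v_0,v_4,v_5] = [v_4,v_5] − [v_0,v_5] + [v_0,v_4].
As a 16×9 matrix over Z this has rank 8, with invariant factors (1,1,1,1,1,1,1,1).

The boundary map ∂_3: C_3 → C_2 sends each 3-simplex σ to the alternating sum Σ_i (−1)^i (σ with its i-th vertex removed). For instance
  ∂[v_0,v_2,v_4,v_5] = [v_2,v_4,v_5] − [v_0,v_4,v_5] + [v_0,v_2,v_5] − [v_0,v_2,v_4].
As a 9×1 matrix over Z this has rank 1, with invariant factors (1).

Computing H_k = (kernel of ∂_k) / (image of ∂_{k+1}):

  H_0: rank C_0 − rank ∂_1 = 8 − 7 = 1, and the invariant factors of ∂_1 are all 1, so H_0 = Z.
  H_1: rank ker ∂_1 − rank ∂_2 = (16 − 7) − 8 = 1, and the invariant factors of ∂_2 are all 1, so H_1 = Z.
  H_2: rank ker ∂_2 − rank ∂_3 = (9 − 8) − 1 = 0, and the invariant factors of ∂_3 are all 1, so H_2 = 0.
  H_3: rank ker ∂_3 − rank ∂_4 = (1 − 1) − 0 = 0, and there is no ∂_4, so H_3 = 0.

Hence the Betti numbers are b_0 = 1, b_1 = 1, b_2 = 0, b_3 = 0.

b_0 = 1, b_1 = 1, b_2 = 0, b_3 = 0.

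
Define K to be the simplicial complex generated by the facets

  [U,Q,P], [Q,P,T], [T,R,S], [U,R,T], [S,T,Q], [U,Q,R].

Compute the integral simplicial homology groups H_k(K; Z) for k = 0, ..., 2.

H_0 ≅ Z,  H_1 ≅ Z,  H_2 = 0.

K has 6 vertices, 12 edges, 6 triangles.
rank ∂_0 = 0, rank ∂_1 = 5 ⇒ b_0 = 6 − 0 − 5 = 1; all invariant factors of ∂_1 are 1 so no torsion. So H_0 = Z.
rank ∂_1 = 5, rank ∂_2 = 6 ⇒ b_1 = 12 − 5 − 6 = 1; all invariant factors of ∂_2 are 1 so no torsion. So H_1 = Z.
rank ∂_2 = 6, rank ∂_3 = 0 ⇒ b_2 = 6 − 6 − 0 = 0. So H_2 = 0.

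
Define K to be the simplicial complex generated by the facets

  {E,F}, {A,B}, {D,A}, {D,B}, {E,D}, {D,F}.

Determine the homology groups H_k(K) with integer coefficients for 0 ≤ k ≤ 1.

Take the total order A < B < D < E < F on the vertex set. Then K (dimension 1) consists of the simplices:

  0-simplices (5): A, B, D, E, F
  1-simplices (6): AB, AD, BD, DE, DF, EF

so the chain groups are C_0 ≅ Z^5, C_1 ≅ Z^6.

The boundary map ∂_1: C_1 → C_0 is given by ∂[p,q] = [q] − [p]. For instance
  ∂BD = D − B.
This gives a 5×6 integer matrix of rank 4; reducing to Smith normal form yields diagonal entries (1,1,1,1).

From H_k ≅ ker(∂_k) / im(∂_{k+1}) we obtain:

  H_0: rank C_0 − rank ∂_1 = 5 − 4 = 1, and the invariant factors of ∂_1 are all 1, so H_0 = Z.
  H_1: rank ker ∂_1 − rank ∂_2 = (6 − 4) − 0 = 2, and there is no ∂_2, so H_1 = Z^2.

(K is a triangulation of a wedge of 2 circles.)

H_0 = Z,  H_1 = Z^2.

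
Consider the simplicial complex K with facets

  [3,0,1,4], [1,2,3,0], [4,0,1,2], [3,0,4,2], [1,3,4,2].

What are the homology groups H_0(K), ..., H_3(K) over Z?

We work with the vertex ordering 0 < 1 < 2 < 3 < 4. The simplices of K, each written with vertices in increasing order, are:

  0-simplices (5): [0], [1], [2], [3], [4]
  1-simplices (10): [0,1], [0,2], [0,3], [0,4], [1,2], [1,3], [1,4], [2,3], [2,4], [3,4]
  2-simplices (10): [0,1,2], [0,1,3], [0,1,4], [0,2,3], [0,2,4], [0,3,4], [1,2,3], [1,2,4], [1,3,4], [2,3,4]
  3-simplices (5): [0,1,2,3], [0,1,2,4], [0,1,3,4], [0,2,3,4], [1,2,3,4]

Hence C_0 ≅ Z^5, C_1 ≅ Z^10, C_2 ≅ Z^10, C_3 ≅ Z^5.

∂_1: C_1 → C_0 sends each edge [p,q] (with p < q) to q − p. For instance
  ∂[1,4] = [4] − [1].
The resulting 5×10 matrix has rank 4, and its Smith normal form has invariant factors (1,1,1,1).

The boundary map ∂_2: C_2 → C_1 maps a triangle to the signed sum of its edges. For instance
  ∂[0,1,3] = [1,3] − [0,3] + [0,1],
  ∂[1,2,4] = [2,4] − [1,4] + [1,2].
The 10×10 boundary matrix has rank 6 and Smith normal form diag(1,1,1,1,1,1).

The boundary map ∂_3: C_3 → C_2 sends each 3-simplex σ to the alternating sum Σ_i (−1)^i (σ with its i-th vertex removed). For instance
  ∂[1,2,3,4] = [2,3,4] − [1,3,4] + [1,2,4] − [1,2,3],
  ∂[0,1,2,3] = [1,2,3] − [0,2,3] + [0,1,3] − [0,1,2].
The 10×5 boundary matrix has rank 4 and Smith normal form diag(1,1,1,1).

Now H_k = ker ∂_k / im ∂_{k+1}, so:

  H_0: rank C_0 − rank ∂_1 = 5 − 4 = 1, and the invariant factors of ∂_1 are all 1, so H_0 ≅ Z.
  H_1: rank ker ∂_1 − rank ∂_2 = (10 − 4) − 6 = 0, and the invariant factors of ∂_2 are all 1, so H_1 ≅ 0.
  H_2: rank ker ∂_2 − rank ∂_3 = (10 − 6) − 4 = 0, and the invariant factors of ∂_3 are all 1, so H_2 ≅ 0.
  H_3: rank ker ∂_3 − rank ∂_4 = (5 − 4) − 0 = 1, and there is no ∂_4, so H_3 ≅ Z.

(K is a triangulation of the 3-sphere S^3.)

H_0 ≅ Z,  H_1 = 0,  H_2 = 0,  H_3 ≅ Z.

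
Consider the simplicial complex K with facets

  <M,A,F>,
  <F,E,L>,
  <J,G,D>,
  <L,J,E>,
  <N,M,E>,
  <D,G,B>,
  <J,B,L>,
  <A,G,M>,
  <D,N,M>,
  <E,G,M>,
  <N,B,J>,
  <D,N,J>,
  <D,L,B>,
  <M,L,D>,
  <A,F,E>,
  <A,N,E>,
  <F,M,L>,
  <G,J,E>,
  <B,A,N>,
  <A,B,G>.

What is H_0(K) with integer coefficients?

H_0 = Z.

Fix the vertex order A < B < D < E < F < G < J < L < M < N and write every simplex with vertices in increasing order. Then dim K = 2 and the simplices of K are:

  0-simplices (10): A, B, D, E, F, G, J, L, M, N
  1-simplices (30): AB, AE, AF, AG, AM, AN, BD, BG, BJ, BL, BN, DG, DJ, DL, DM, DN, EF, EG, EJ, EL, EM, EN, FL, FM, GJ, GM, JL, JN, LM, MN
  2-simplices (20): ABG, ABN, AEF, AEN, AFM, AGM, BDG, BDL, BJL, BJN, DGJ, DJN, DLM, DMN, EFL, EGJ, EGM, EJL, EMN, FLM

giving chain groups C_0 ≅ Z^10, C_1 ≅ Z^30, C_2 ≅ Z^20.

The boundary map ∂_1: C_1 → C_0 maps an edge to its endpoints' difference, ∂[p,q] = q − p. For instance
  ∂BD = D − B.
The resulting 10×30 matrix has rank 9, and its Smith normal form has invariant factors (1,1,1,1,1,1,1,1,1).

∂_2: C_2 → C_1 sends each 2-simplex [p,q,r] to [q,r] − [p,r] + [p,q]. For instance
  ∂DMN = MN − DN + DM,
  ∂BJN = JN − BN + BJ.
The resulting 30×20 matrix has rank 20, and its Smith normal form has invariant factors (1,1,1,1,1,1,1,1,1,1,1,1,1,1,1,1,1,1,1,2).

From H_k ≅ ker(∂_k) / im(∂_{k+1}) we obtain:

  H_0: rank C_0 − rank ∂_1 = 10 − 9 = 1, and the invariant factors of ∂_1 are all 1, so H_0 = Z.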